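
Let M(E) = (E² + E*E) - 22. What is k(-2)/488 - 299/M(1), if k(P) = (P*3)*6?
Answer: 18149/1220 ≈ 14.876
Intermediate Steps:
M(E) = -22 + 2*E² (M(E) = (E² + E²) - 22 = 2*E² - 22 = -22 + 2*E²)
k(P) = 18*P (k(P) = (3*P)*6 = 18*P)
k(-2)/488 - 299/M(1) = (18*(-2))/488 - 299/(-22 + 2*1²) = -36*1/488 - 299/(-22 + 2*1) = -9/122 - 299/(-22 + 2) = -9/122 - 299/(-20) = -9/122 - 299*(-1/20) = -9/122 + 299/20 = 18149/1220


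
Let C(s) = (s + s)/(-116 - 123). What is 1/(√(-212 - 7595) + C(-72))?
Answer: 34416/445964383 - 57121*I*√7807/445964383 ≈ 7.7172e-5 - 0.011317*I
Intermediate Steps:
C(s) = -2*s/239 (C(s) = (2*s)/(-239) = (2*s)*(-1/239) = -2*s/239)
1/(√(-212 - 7595) + C(-72)) = 1/(√(-212 - 7595) - 2/239*(-72)) = 1/(√(-7807) + 144/239) = 1/(I*√7807 + 144/239) = 1/(144/239 + I*√7807)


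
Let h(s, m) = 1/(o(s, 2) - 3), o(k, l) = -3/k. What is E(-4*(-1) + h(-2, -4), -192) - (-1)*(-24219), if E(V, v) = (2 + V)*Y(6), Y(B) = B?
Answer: -24187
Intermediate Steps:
h(s, m) = 1/(-3 - 3/s) (h(s, m) = 1/(-3/s - 3) = 1/(-3 - 3/s))
E(V, v) = 12 + 6*V (E(V, v) = (2 + V)*6 = 12 + 6*V)
E(-4*(-1) + h(-2, -4), -192) - (-1)*(-24219) = (12 + 6*(-4*(-1) - 1*(-2)/(3 + 3*(-2)))) - (-1)*(-24219) = (12 + 6*(4 - 1*(-2)/(3 - 6))) - 1*24219 = (12 + 6*(4 - 1*(-2)/(-3))) - 24219 = (12 + 6*(4 - 1*(-2)*(-1/3))) - 24219 = (12 + 6*(4 - 2/3)) - 24219 = (12 + 6*(10/3)) - 24219 = (12 + 20) - 24219 = 32 - 24219 = -24187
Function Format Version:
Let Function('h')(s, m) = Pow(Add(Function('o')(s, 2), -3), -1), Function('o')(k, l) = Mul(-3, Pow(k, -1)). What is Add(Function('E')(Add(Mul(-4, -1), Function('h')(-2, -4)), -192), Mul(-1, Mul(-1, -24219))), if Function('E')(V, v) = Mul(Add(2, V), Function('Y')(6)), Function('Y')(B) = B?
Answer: -24187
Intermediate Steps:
Function('h')(s, m) = Pow(Add(-3, Mul(-3, Pow(s, -1))), -1) (Function('h')(s, m) = Pow(Add(Mul(-3, Pow(s, -1)), -3), -1) = Pow(Add(-3, Mul(-3, Pow(s, -1))), -1))
Function('E')(V, v) = Add(12, Mul(6, V)) (Function('E')(V, v) = Mul(Add(2, V), 6) = Add(12, Mul(6, V)))
Add(Function('E')(Add(Mul(-4, -1), Function('h')(-2, -4)), -192), Mul(-1, Mul(-1, -24219))) = Add(Add(12, Mul(6, Add(Mul(-4, -1), Mul(-1, -2, Pow(Add(3, Mul(3, -2)), -1))))), Mul(-1, Mul(-1, -24219))) = Add(Add(12, Mul(6, Add(4, Mul(-1, -2, Pow(Add(3, -6), -1))))), Mul(-1, 24219)) = Add(Add(12, Mul(6, Add(4, Mul(-1, -2, Pow(-3, -1))))), -24219) = Add(Add(12, Mul(6, Add(4, Mul(-1, -2, Rational(-1, 3))))), -24219) = Add(Add(12, Mul(6, Add(4, Rational(-2, 3)))), -24219) = Add(Add(12, Mul(6, Rational(10, 3))), -24219) = Add(Add(12, 20), -24219) = Add(32, -24219) = -24187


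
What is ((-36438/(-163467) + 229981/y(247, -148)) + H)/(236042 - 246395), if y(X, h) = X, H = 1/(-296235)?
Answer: -72806632763302/809353404147015 ≈ -0.089957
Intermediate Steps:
H = -1/296235 ≈ -3.3757e-6
((-36438/(-163467) + 229981/y(247, -148)) + H)/(236042 - 246395) = ((-36438/(-163467) + 229981/247) - 1/296235)/(236042 - 246395) = ((-36438*(-1/163467) + 229981*(1/247)) - 1/296235)/(-10353) = ((12146/54489 + 229981/247) - 1/296235)*(-1/10353) = (12534434771/13458783 - 1/296235)*(-1/10353) = (1237712756976134/1328987527335)*(-1/10353) = -72806632763302/809353404147015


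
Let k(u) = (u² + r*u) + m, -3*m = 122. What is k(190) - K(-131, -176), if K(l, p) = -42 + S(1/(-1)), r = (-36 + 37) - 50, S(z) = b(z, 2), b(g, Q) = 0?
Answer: 80374/3 ≈ 26791.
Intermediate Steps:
S(z) = 0
r = -49 (r = 1 - 50 = -49)
m = -122/3 (m = -⅓*122 = -122/3 ≈ -40.667)
K(l, p) = -42 (K(l, p) = -42 + 0 = -42)
k(u) = -122/3 + u² - 49*u (k(u) = (u² - 49*u) - 122/3 = -122/3 + u² - 49*u)
k(190) - K(-131, -176) = (-122/3 + 190² - 49*190) - 1*(-42) = (-122/3 + 36100 - 9310) + 42 = 80248/3 + 42 = 80374/3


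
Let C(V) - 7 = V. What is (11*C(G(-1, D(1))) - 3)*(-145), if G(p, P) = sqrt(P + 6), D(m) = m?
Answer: -10730 - 1595*sqrt(7) ≈ -14950.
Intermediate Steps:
G(p, P) = sqrt(6 + P)
C(V) = 7 + V
(11*C(G(-1, D(1))) - 3)*(-145) = (11*(7 + sqrt(6 + 1)) - 3)*(-145) = (11*(7 + sqrt(7)) - 3)*(-145) = ((77 + 11*sqrt(7)) - 3)*(-145) = (74 + 11*sqrt(7))*(-145) = -10730 - 1595*sqrt(7)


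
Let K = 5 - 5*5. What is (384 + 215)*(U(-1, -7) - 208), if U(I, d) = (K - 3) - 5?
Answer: -141364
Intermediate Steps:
K = -20 (K = 5 - 25 = -20)
U(I, d) = -28 (U(I, d) = (-20 - 3) - 5 = -23 - 5 = -28)
(384 + 215)*(U(-1, -7) - 208) = (384 + 215)*(-28 - 208) = 599*(-236) = -141364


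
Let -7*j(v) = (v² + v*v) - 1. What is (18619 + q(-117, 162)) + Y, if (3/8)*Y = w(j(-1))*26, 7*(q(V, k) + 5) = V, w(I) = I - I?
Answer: 130181/7 ≈ 18597.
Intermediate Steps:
j(v) = ⅐ - 2*v²/7 (j(v) = -((v² + v*v) - 1)/7 = -((v² + v²) - 1)/7 = -(2*v² - 1)/7 = -(-1 + 2*v²)/7 = ⅐ - 2*v²/7)
w(I) = 0
q(V, k) = -5 + V/7
Y = 0 (Y = 8*(0*26)/3 = (8/3)*0 = 0)
(18619 + q(-117, 162)) + Y = (18619 + (-5 + (⅐)*(-117))) + 0 = (18619 + (-5 - 117/7)) + 0 = (18619 - 152/7) + 0 = 130181/7 + 0 = 130181/7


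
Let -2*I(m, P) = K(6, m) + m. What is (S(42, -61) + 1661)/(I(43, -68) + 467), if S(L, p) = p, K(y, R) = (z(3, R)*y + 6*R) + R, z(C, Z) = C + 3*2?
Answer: 400/67 ≈ 5.9701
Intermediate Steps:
z(C, Z) = 6 + C (z(C, Z) = C + 6 = 6 + C)
K(y, R) = 7*R + 9*y (K(y, R) = ((6 + 3)*y + 6*R) + R = (9*y + 6*R) + R = (6*R + 9*y) + R = 7*R + 9*y)
I(m, P) = -27 - 4*m (I(m, P) = -((7*m + 9*6) + m)/2 = -((7*m + 54) + m)/2 = -((54 + 7*m) + m)/2 = -(54 + 8*m)/2 = -27 - 4*m)
(S(42, -61) + 1661)/(I(43, -68) + 467) = (-61 + 1661)/((-27 - 4*43) + 467) = 1600/((-27 - 172) + 467) = 1600/(-199 + 467) = 1600/268 = 1600*(1/268) = 400/67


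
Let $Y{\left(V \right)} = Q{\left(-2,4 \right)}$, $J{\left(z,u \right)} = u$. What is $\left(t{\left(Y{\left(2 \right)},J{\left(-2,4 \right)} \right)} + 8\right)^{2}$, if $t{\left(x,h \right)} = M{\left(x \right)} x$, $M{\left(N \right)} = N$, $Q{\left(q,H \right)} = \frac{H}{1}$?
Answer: $576$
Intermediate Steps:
$Q{\left(q,H \right)} = H$ ($Q{\left(q,H \right)} = H 1 = H$)
$Y{\left(V \right)} = 4$
$t{\left(x,h \right)} = x^{2}$ ($t{\left(x,h \right)} = x x = x^{2}$)
$\left(t{\left(Y{\left(2 \right)},J{\left(-2,4 \right)} \right)} + 8\right)^{2} = \left(4^{2} + 8\right)^{2} = \left(16 + 8\right)^{2} = 24^{2} = 576$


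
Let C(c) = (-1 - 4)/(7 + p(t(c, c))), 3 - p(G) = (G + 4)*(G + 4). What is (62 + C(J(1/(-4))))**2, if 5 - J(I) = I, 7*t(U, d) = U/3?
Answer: 65254084/16641 ≈ 3921.3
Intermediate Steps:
t(U, d) = U/21 (t(U, d) = (U/3)/7 = U/21)
p(G) = 3 - (4 + G)**2 (p(G) = 3 - (G + 4)*(G + 4) = 3 - (4 + G)*(4 + G) = 3 - (4 + G)**2)
J(I) = 5 - I
C(c) = -5/(10 - (4 + c/21)**2) (C(c) = (-1 - 4)/(7 + (3 - (4 + c/21)**2)) = -5/(10 - (4 + c/21)**2))
(62 + C(J(1/(-4))))**2 = (62 + 2205/(-4410 + (84 + (5 - 1/(-4)))**2))**2 = (62 + 2205/(-4410 + (84 + (5 - 1*(-1/4)))**2))**2 = (62 + 2205/(-4410 + (84 + (5 + 1/4))**2))**2 = (62 + 2205/(-4410 + (84 + 21/4)**2))**2 = (62 + 2205/(-4410 + (357/4)**2))**2 = (62 + 2205/(-4410 + 127449/16))**2 = (62 + 2205/(56889/16))**2 = (62 + 2205*(16/56889))**2 = (62 + 80/129)**2 = (8078/129)**2 = 65254084/16641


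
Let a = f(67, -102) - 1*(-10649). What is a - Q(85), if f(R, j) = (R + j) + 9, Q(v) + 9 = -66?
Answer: 10698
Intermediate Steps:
Q(v) = -75 (Q(v) = -9 - 66 = -75)
f(R, j) = 9 + R + j
a = 10623 (a = (9 + 67 - 102) - 1*(-10649) = -26 + 10649 = 10623)
a - Q(85) = 10623 - 1*(-75) = 10623 + 75 = 10698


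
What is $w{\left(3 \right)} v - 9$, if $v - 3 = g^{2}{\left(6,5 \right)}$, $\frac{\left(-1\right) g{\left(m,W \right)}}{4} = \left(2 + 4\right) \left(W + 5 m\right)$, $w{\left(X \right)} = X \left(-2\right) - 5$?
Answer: $-7761642$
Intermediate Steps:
$w{\left(X \right)} = -5 - 2 X$ ($w{\left(X \right)} = - 2 X - 5 = -5 - 2 X$)
$g{\left(m,W \right)} = - 120 m - 24 W$ ($g{\left(m,W \right)} = - 4 \left(2 + 4\right) \left(W + 5 m\right) = - 4 \cdot 6 \left(W + 5 m\right) = - 4 \left(6 W + 30 m\right) = - 120 m - 24 W$)
$v = 705603$ ($v = 3 + \left(\left(-120\right) 6 - 120\right)^{2} = 3 + \left(-720 - 120\right)^{2} = 3 + \left(-840\right)^{2} = 3 + 705600 = 705603$)
$w{\left(3 \right)} v - 9 = \left(-5 - 6\right) 705603 - 9 = \left(-11\right) 705603 - 9 = -7761633 - 9 = -7761642$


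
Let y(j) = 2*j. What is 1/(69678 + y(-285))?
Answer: 1/69108 ≈ 1.4470e-5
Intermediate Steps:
1/(69678 + y(-285)) = 1/(69678 + 2*(-285)) = 1/(69678 - 570) = 1/69108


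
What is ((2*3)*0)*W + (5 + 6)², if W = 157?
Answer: 121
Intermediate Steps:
((2*3)*0)*W + (5 + 6)² = ((2*3)*0)*157 + (5 + 6)² = (6*0)*157 + 11² = 0*157 + 121 = 0 + 121 = 121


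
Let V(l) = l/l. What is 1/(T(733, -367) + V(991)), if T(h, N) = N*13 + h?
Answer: -1/4037 ≈ -0.00024771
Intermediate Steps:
V(l) = 1
T(h, N) = h + 13*N (T(h, N) = 13*N + h = h + 13*N)
1/(T(733, -367) + V(991)) = 1/((733 + 13*(-367)) + 1) = 1/((733 - 4771) + 1) = 1/(-4038 + 1) = 1/(-4037) = -1/4037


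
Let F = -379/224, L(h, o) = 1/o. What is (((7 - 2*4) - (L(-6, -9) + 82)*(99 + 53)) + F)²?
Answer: 629949912032809/4064256 ≈ 1.5500e+8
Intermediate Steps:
F = -379/224 (F = -379*1/224 = -379/224 ≈ -1.6920)
(((7 - 2*4) - (L(-6, -9) + 82)*(99 + 53)) + F)² = (((7 - 2*4) - (1/(-9) + 82)*(99 + 53)) - 379/224)² = (((7 - 8) - (-⅑ + 82)*152) - 379/224)² = ((-1 - 737*152/9) - 379/224)² = ((-1 - 1*112024/9) - 379/224)² = ((-1 - 112024/9) - 379/224)² = (-112033/9 - 379/224)² = (-25098803/2016)² = 629949912032809/4064256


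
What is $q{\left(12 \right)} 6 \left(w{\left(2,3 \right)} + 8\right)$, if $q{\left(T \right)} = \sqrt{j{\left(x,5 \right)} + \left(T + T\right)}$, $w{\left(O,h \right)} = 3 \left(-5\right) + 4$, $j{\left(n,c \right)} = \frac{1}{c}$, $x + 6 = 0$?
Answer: $- \frac{198 \sqrt{5}}{5} \approx -88.548$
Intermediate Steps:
$x = -6$ ($x = -6 + 0 = -6$)
$w{\left(O,h \right)} = -11$ ($w{\left(O,h \right)} = -15 + 4 = -11$)
$q{\left(T \right)} = \sqrt{\frac{1}{5} + 2 T}$ ($q{\left(T \right)} = \sqrt{\frac{1}{5} + \left(T + T\right)} = \sqrt{\frac{1}{5} + 2 T}$)
$q{\left(12 \right)} 6 \left(w{\left(2,3 \right)} + 8\right) = \frac{\sqrt{5 + 50 \cdot 12}}{5} \cdot 6 \left(-11 + 8\right) = \frac{\sqrt{5 + 600}}{5} \cdot 6 \left(-3\right) = \frac{\sqrt{605}}{5} \left(-18\right) = \frac{11 \sqrt{5}}{5} \left(-18\right) = - \frac{198 \sqrt{5}}{5}$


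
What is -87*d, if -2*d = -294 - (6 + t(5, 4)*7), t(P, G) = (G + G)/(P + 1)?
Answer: -13456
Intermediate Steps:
t(P, G) = 2*G/(1 + P) (t(P, G) = (2*G)/(1 + P) = 2*G/(1 + P))
d = 464/3 (d = -(-294 - (6 + (2*4/(1 + 5))*7))/2 = -(-294 - (6 + (2*4/6)*7))/2 = -(-294 - (6 + (2*4*(1/6))*7))/2 = -(-294 - (6 + (4/3)*7))/2 = -(-294 - (6 + 28/3))/2 = -(-294 - 1*46/3)/2 = -(-294 - 46/3)/2 = -1/2*(-928/3) = 464/3 ≈ 154.67)
-87*d = -87*464/3 = -13456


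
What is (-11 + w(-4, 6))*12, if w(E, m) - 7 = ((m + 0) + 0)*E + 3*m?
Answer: -120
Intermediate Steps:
w(E, m) = 7 + 3*m + E*m (w(E, m) = 7 + (((m + 0) + 0)*E + 3*m) = 7 + ((m + 0)*E + 3*m) = 7 + (m*E + 3*m) = 7 + (E*m + 3*m) = 7 + (3*m + E*m) = 7 + 3*m + E*m)
(-11 + w(-4, 6))*12 = (-11 + (7 + 3*6 - 4*6))*12 = (-11 + (7 + 18 - 24))*12 = (-11 + 1)*12 = -10*12 = -120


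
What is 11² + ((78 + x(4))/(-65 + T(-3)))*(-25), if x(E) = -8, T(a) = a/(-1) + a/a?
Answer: 9131/61 ≈ 149.69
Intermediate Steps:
T(a) = 1 - a (T(a) = a*(-1) + 1 = -a + 1 = 1 - a)
11² + ((78 + x(4))/(-65 + T(-3)))*(-25) = 11² + ((78 - 8)/(-65 + (1 - 1*(-3))))*(-25) = 121 + (70/(-65 + (1 + 3)))*(-25) = 121 + (70/(-65 + 4))*(-25) = 121 + (70/(-61))*(-25) = 121 + (70*(-1/61))*(-25) = 121 - 70/61*(-25) = 121 + 1750/61 = 9131/61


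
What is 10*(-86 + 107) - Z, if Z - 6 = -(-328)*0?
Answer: 204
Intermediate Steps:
Z = 6 (Z = 6 - (-328)*0 = 6 - 41*0 = 6 + 0 = 6)
10*(-86 + 107) - Z = 10*(-86 + 107) - 1*6 = 10*21 - 6 = 210 - 6 = 204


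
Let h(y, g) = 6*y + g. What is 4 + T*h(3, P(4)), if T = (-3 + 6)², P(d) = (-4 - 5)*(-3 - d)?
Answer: 733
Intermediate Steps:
P(d) = 27 + 9*d (P(d) = -9*(-3 - d) = 27 + 9*d)
T = 9 (T = 3² = 9)
h(y, g) = g + 6*y
4 + T*h(3, P(4)) = 4 + 9*((27 + 9*4) + 6*3) = 4 + 9*((27 + 36) + 18) = 4 + 9*(63 + 18) = 4 + 9*81 = 4 + 729 = 733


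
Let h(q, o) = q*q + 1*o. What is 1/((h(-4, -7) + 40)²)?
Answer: 1/2401 ≈ 0.00041649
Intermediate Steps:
h(q, o) = o + q² (h(q, o) = q² + o = o + q²)
1/((h(-4, -7) + 40)²) = 1/(((-7 + (-4)²) + 40)²) = 1/(((-7 + 16) + 40)²) = 1/((9 + 40)²) = 1/(49²) = 1/2401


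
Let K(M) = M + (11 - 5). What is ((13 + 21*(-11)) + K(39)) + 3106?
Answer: 2933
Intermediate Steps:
K(M) = 6 + M (K(M) = M + 6 = 6 + M)
((13 + 21*(-11)) + K(39)) + 3106 = ((13 + 21*(-11)) + (6 + 39)) + 3106 = ((13 - 231) + 45) + 3106 = (-218 + 45) + 3106 = -173 + 3106 = 2933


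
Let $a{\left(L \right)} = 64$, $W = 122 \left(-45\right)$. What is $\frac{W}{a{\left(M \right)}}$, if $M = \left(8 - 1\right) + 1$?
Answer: $- \frac{2745}{32} \approx -85.781$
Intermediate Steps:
$M = 8$ ($M = 7 + 1 = 8$)
$W = -5490$
$\frac{W}{a{\left(M \right)}} = - \frac{5490}{64} = \left(-5490\right) \frac{1}{64} = - \frac{2745}{32}$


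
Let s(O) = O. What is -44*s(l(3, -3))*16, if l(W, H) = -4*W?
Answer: 8448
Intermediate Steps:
-44*s(l(3, -3))*16 = -(-176)*3*16 = -44*(-12)*16 = 528*16 = 8448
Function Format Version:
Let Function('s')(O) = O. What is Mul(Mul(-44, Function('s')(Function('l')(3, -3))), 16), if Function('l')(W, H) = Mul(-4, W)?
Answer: 8448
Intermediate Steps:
Mul(Mul(-44, Function('s')(Function('l')(3, -3))), 16) = Mul(Mul(-44, Mul(-4, 3)), 16) = Mul(Mul(-44, -12), 16) = Mul(528, 16) = 8448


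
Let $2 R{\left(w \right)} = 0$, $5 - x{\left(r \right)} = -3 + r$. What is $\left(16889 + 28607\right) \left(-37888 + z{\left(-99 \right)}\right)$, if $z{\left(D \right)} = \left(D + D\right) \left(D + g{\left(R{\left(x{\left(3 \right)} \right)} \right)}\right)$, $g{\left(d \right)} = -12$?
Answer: $-723841360$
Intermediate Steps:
$x{\left(r \right)} = 8 - r$ ($x{\left(r \right)} = 5 - \left(-3 + r\right) = 8 - r$)
$R{\left(w \right)} = 0$ ($R{\left(w \right)} = \frac{1}{2} \cdot 0 = 0$)
$z{\left(D \right)} = 2 D \left(-12 + D\right)$ ($z{\left(D \right)} = \left(D + D\right) \left(D - 12\right) = 2 D \left(-12 + D\right)$)
$\left(16889 + 28607\right) \left(-37888 + z{\left(-99 \right)}\right) = \left(16889 + 28607\right) \left(-37888 + 2 \left(-99\right) \left(-12 - 99\right)\right) = 45496 \left(-37888 + 2 \left(-99\right) \left(-111\right)\right) = 45496 \left(-37888 + 21978\right) = 45496 \left(-15910\right) = -723841360$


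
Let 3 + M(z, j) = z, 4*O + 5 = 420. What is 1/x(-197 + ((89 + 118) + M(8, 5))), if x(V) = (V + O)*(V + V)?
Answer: 2/7125 ≈ 0.00028070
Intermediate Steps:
O = 415/4 (O = -5/4 + (1/4)*420 = -5/4 + 105 = 415/4 ≈ 103.75)
M(z, j) = -3 + z
x(V) = 2*V*(415/4 + V) (x(V) = (V + 415/4)*(V + V) = (415/4 + V)*(2*V) = 2*V*(415/4 + V))
1/x(-197 + ((89 + 118) + M(8, 5))) = 1/((-197 + ((89 + 118) + (-3 + 8)))*(415 + 4*(-197 + ((89 + 118) + (-3 + 8))))/2) = 1/((-197 + (207 + 5))*(415 + 4*(-197 + (207 + 5)))/2) = 1/((-197 + 212)*(415 + 4*(-197 + 212))/2) = 1/((1/2)*15*(415 + 4*15)) = 1/((1/2)*15*(415 + 60)) = 1/((1/2)*15*475) = 1/(7125/2) = 2/7125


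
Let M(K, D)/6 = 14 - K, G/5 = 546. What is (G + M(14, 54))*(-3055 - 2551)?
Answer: -15304380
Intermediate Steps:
G = 2730 (G = 5*546 = 2730)
M(K, D) = 84 - 6*K (M(K, D) = 6*(14 - K) = 84 - 6*K)
(G + M(14, 54))*(-3055 - 2551) = (2730 + (84 - 6*14))*(-3055 - 2551) = (2730 + (84 - 84))*(-5606) = (2730 + 0)*(-5606) = 2730*(-5606) = -15304380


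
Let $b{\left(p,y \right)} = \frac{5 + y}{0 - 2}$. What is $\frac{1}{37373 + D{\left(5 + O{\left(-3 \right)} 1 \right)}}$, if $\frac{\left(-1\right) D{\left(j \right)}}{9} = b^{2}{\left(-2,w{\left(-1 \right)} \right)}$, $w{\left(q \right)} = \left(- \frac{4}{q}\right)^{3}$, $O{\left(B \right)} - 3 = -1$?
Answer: $\frac{4}{106643} \approx 3.7508 \cdot 10^{-5}$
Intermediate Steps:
$O{\left(B \right)} = 2$ ($O{\left(B \right)} = 3 - 1 = 2$)
$w{\left(q \right)} = - \frac{64}{q^{3}}$
$b{\left(p,y \right)} = - \frac{5}{2} - \frac{y}{2}$ ($b{\left(p,y \right)} = \frac{5 + y}{-2} = \left(5 + y\right) \left(- \frac{1}{2}\right) = - \frac{5}{2} - \frac{y}{2}$)
$D{\left(j \right)} = - \frac{42849}{4}$ ($D{\left(j \right)} = - 9 \left(- \frac{5}{2} - \frac{\left(-64\right) \frac{1}{-1}}{2}\right)^{2} = - 9 \left(- \frac{5}{2} - \frac{\left(-64\right) \left(-1\right)}{2}\right)^{2} = - 9 \left(- \frac{5}{2} - 32\right)^{2} = - 9 \left(- \frac{69}{2}\right)^{2} = \left(-9\right) \frac{4761}{4} = - \frac{42849}{4}$)
$\frac{1}{37373 + D{\left(5 + O{\left(-3 \right)} 1 \right)}} = \frac{1}{37373 - \frac{42849}{4}} = \frac{1}{\frac{106643}{4}} = \frac{4}{106643}$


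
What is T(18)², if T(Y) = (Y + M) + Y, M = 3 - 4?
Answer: 1225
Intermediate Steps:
M = -1
T(Y) = -1 + 2*Y (T(Y) = (Y - 1) + Y = (-1 + Y) + Y = -1 + 2*Y)
T(18)² = (-1 + 2*18)² = (-1 + 36)² = 35² = 1225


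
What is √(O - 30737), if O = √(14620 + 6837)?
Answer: √(-30737 + √21457) ≈ 174.9*I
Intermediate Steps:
O = √21457 ≈ 146.48
√(O - 30737) = √(√21457 - 30737) = √(-30737 + √21457)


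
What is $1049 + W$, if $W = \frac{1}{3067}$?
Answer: $\frac{3217284}{3067} \approx 1049.0$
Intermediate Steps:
$W = \frac{1}{3067} \approx 0.00032605$
$1049 + W = 1049 + \frac{1}{3067} = \frac{3217284}{3067}$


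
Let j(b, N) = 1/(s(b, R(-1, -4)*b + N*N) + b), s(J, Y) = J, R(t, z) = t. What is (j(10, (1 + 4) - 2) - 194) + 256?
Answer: 1241/20 ≈ 62.050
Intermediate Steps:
j(b, N) = 1/(2*b) (j(b, N) = 1/(b + b) = 1/(2*b))
(j(10, (1 + 4) - 2) - 194) + 256 = ((½)/10 - 194) + 256 = ((½)*(⅒) - 194) + 256 = (1/20 - 194) + 256 = -3879/20 + 256 = 1241/20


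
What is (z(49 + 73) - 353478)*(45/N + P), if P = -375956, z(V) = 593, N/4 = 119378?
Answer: 63351150801066895/477512 ≈ 1.3267e+11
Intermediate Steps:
N = 477512 (N = 4*119378 = 477512)
(z(49 + 73) - 353478)*(45/N + P) = (593 - 353478)*(45/477512 - 375956) = -352885*(45*(1/477512) - 375956) = -352885*(45/477512 - 375956) = -352885*(-179523501427/477512) = 63351150801066895/477512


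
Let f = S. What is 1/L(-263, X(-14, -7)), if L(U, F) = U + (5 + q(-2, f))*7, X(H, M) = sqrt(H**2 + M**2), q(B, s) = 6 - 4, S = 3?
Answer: -1/214 ≈ -0.0046729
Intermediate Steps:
f = 3
q(B, s) = 2
L(U, F) = 49 + U (L(U, F) = U + (5 + 2)*7 = U + 7*7 = U + 49 = 49 + U)
1/L(-263, X(-14, -7)) = 1/(49 - 263) = 1/(-214) = -1/214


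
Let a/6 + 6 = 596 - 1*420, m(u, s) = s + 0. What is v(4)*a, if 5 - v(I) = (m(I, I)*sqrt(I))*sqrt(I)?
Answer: -11220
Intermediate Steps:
m(u, s) = s
a = 1020 (a = -36 + 6*(596 - 1*420) = -36 + 6*(596 - 420) = -36 + 6*176 = -36 + 1056 = 1020)
v(I) = 5 - I**2 (v(I) = 5 - I*sqrt(I)*sqrt(I) = 5 - I**(3/2)*sqrt(I) = 5 - I**2)
v(4)*a = (5 - 1*4**2)*1020 = (5 - 1*16)*1020 = (5 - 16)*1020 = -11*1020 = -11220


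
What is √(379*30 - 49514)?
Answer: 16*I*√149 ≈ 195.3*I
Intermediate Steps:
√(379*30 - 49514) = √(11370 - 49514) = √(-38144) = 16*I*√149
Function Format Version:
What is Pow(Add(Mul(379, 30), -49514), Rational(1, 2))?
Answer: Mul(16, I, Pow(149, Rational(1, 2))) ≈ Mul(195.30, I)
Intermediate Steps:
Pow(Add(Mul(379, 30), -49514), Rational(1, 2)) = Pow(Add(11370, -49514), Rational(1, 2)) = Pow(-38144, Rational(1, 2)) = Mul(16, I, Pow(149, Rational(1, 2)))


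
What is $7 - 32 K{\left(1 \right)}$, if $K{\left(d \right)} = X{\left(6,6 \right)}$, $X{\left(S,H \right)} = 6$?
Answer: $-185$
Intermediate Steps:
$K{\left(d \right)} = 6$
$7 - 32 K{\left(1 \right)} = 7 - 192 = -185$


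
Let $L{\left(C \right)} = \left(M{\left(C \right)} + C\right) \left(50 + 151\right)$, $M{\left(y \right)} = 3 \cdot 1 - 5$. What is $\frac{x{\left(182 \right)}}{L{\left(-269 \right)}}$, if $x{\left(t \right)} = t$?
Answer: $- \frac{182}{54471} \approx -0.0033412$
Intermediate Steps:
$M{\left(y \right)} = -2$ ($M{\left(y \right)} = 3 - 5 = -2$)
$L{\left(C \right)} = -402 + 201 C$ ($L{\left(C \right)} = \left(-2 + C\right) \left(50 + 151\right) = \left(-2 + C\right) 201 = -402 + 201 C$)
$\frac{x{\left(182 \right)}}{L{\left(-269 \right)}} = \frac{182}{-402 + 201 \left(-269\right)} = \frac{182}{-402 - 54069} = \frac{182}{-54471} = 182 \left(- \frac{1}{54471}\right) = - \frac{182}{54471}$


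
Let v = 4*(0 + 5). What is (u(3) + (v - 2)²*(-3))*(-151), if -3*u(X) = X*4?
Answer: 147376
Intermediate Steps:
u(X) = -4*X/3 (u(X) = -X*4/3 = -4*X/3)
v = 20 (v = 4*5 = 20)
(u(3) + (v - 2)²*(-3))*(-151) = (-4/3*3 + (20 - 2)²*(-3))*(-151) = (-4 + 18²*(-3))*(-151) = (-4 + 324*(-3))*(-151) = (-4 - 972)*(-151) = -976*(-151) = 147376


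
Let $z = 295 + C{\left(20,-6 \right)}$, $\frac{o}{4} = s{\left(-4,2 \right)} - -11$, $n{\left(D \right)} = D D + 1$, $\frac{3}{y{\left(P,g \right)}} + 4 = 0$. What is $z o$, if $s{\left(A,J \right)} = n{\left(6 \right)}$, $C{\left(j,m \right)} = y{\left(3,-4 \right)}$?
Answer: $56496$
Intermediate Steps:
$y{\left(P,g \right)} = - \frac{3}{4}$ ($y{\left(P,g \right)} = \frac{3}{-4 + 0} = \frac{3}{-4} = 3 \left(- \frac{1}{4}\right) = - \frac{3}{4}$)
$C{\left(j,m \right)} = - \frac{3}{4}$
$n{\left(D \right)} = 1 + D^{2}$ ($n{\left(D \right)} = D^{2} + 1 = 1 + D^{2}$)
$s{\left(A,J \right)} = 37$ ($s{\left(A,J \right)} = 1 + 6^{2} = 1 + 36 = 37$)
$o = 192$ ($o = 4 \left(37 - -11\right) = 4 \left(37 + 11\right) = 4 \cdot 48 = 192$)
$z = \frac{1177}{4}$ ($z = 295 - \frac{3}{4} = \frac{1177}{4} \approx 294.25$)
$z o = \frac{1177}{4} \cdot 192 = 56496$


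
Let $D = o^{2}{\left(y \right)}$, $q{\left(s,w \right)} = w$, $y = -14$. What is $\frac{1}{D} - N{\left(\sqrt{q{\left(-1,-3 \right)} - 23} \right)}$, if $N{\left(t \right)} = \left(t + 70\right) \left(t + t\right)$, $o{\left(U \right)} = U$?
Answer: $\frac{10193}{196} - 140 i \sqrt{26} \approx 52.005 - 713.86 i$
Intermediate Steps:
$N{\left(t \right)} = 2 t \left(70 + t\right)$ ($N{\left(t \right)} = \left(70 + t\right) 2 t = 2 t \left(70 + t\right)$)
$D = 196$ ($D = \left(-14\right)^{2} = 196$)
$\frac{1}{D} - N{\left(\sqrt{q{\left(-1,-3 \right)} - 23} \right)} = \frac{1}{196} - 2 \sqrt{-3 - 23} \left(70 + \sqrt{-3 - 23}\right) = \frac{1}{196} - 2 \sqrt{-26} \left(70 + \sqrt{-26}\right) = \frac{1}{196} - 2 i \sqrt{26} \left(70 + i \sqrt{26}\right)$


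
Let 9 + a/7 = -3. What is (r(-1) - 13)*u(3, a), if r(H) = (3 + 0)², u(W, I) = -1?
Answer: 4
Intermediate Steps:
a = -84 (a = -63 + 7*(-3) = -63 - 21 = -84)
r(H) = 9 (r(H) = 3² = 9)
(r(-1) - 13)*u(3, a) = (9 - 13)*(-1) = -4*(-1) = 4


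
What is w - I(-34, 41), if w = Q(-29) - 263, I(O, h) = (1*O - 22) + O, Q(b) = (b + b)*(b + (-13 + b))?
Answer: 3945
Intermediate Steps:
Q(b) = 2*b*(-13 + 2*b) (Q(b) = (2*b)*(-13 + 2*b) = 2*b*(-13 + 2*b))
I(O, h) = -22 + 2*O (I(O, h) = (O - 22) + O = (-22 + O) + O = -22 + 2*O)
w = 3855 (w = 2*(-29)*(-13 + 2*(-29)) - 263 = 2*(-29)*(-13 - 58) - 263 = 2*(-29)*(-71) - 263 = 4118 - 263 = 3855)
w - I(-34, 41) = 3855 - (-22 + 2*(-34)) = 3855 - (-22 - 68) = 3855 - 1*(-90) = 3855 + 90 = 3945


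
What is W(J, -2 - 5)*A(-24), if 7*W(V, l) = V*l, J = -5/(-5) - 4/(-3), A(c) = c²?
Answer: -1344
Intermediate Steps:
J = 7/3 (J = -5*(-⅕) - 4*(-⅓) = 1 + 4/3 = 7/3 ≈ 2.3333)
W(V, l) = V*l/7 (W(V, l) = (V*l)/7 = V*l/7)
W(J, -2 - 5)*A(-24) = ((⅐)*(7/3)*(-2 - 5))*(-24)² = ((⅐)*(7/3)*(-7))*576 = -7/3*576 = -1344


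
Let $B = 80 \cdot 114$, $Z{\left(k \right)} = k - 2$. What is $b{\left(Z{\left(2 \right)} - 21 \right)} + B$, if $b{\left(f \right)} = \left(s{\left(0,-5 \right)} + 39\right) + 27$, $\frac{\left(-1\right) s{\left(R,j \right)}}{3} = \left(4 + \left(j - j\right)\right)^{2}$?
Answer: $9138$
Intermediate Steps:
$Z{\left(k \right)} = -2 + k$
$B = 9120$
$s{\left(R,j \right)} = -48$ ($s{\left(R,j \right)} = - 3 \left(4 + \left(j - j\right)\right)^{2} = - 3 \left(4 + 0\right)^{2} = - 3 \cdot 4^{2} = \left(-3\right) 16 = -48$)
$b{\left(f \right)} = 18$ ($b{\left(f \right)} = \left(-48 + 39\right) + 27 = -9 + 27 = 18$)
$b{\left(Z{\left(2 \right)} - 21 \right)} + B = 18 + 9120 = 9138$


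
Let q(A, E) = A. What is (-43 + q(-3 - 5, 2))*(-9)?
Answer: 459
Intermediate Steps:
(-43 + q(-3 - 5, 2))*(-9) = (-43 + (-3 - 5))*(-9) = (-43 - 8)*(-9) = -51*(-9) = 459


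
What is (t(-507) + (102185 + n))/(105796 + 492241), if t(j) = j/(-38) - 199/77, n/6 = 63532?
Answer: 1414392579/1749856262 ≈ 0.80829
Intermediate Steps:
n = 381192 (n = 6*63532 = 381192)
t(j) = -199/77 - j/38 (t(j) = j*(-1/38) - 199*1/77 = -j/38 - 199/77 = -199/77 - j/38)
(t(-507) + (102185 + n))/(105796 + 492241) = ((-199/77 - 1/38*(-507)) + (102185 + 381192))/(105796 + 492241) = ((-199/77 + 507/38) + 483377)/598037 = (31477/2926 + 483377)*(1/598037) = (1414392579/2926)*(1/598037) = 1414392579/1749856262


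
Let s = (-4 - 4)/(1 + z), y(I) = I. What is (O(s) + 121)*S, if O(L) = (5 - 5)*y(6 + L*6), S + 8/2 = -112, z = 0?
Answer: -14036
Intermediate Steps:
S = -116 (S = -4 - 112 = -116)
s = -8 (s = (-4 - 4)/(1 + 0) = -8/1 = -8*1 = -8)
O(L) = 0 (O(L) = (5 - 5)*(6 + L*6) = 0*(6 + 6*L) = 0)
(O(s) + 121)*S = (0 + 121)*(-116) = 121*(-116) = -14036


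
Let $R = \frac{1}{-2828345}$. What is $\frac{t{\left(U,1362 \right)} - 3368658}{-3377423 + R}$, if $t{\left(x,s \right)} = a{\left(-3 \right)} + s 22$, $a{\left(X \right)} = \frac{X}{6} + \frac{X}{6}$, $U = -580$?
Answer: $\frac{9442981309775}{9552517454936} \approx 0.98853$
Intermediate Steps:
$R = - \frac{1}{2828345} \approx -3.5356 \cdot 10^{-7}$
$a{\left(X \right)} = \frac{X}{3}$ ($a{\left(X \right)} = X \frac{1}{6} + X \frac{1}{6} = \frac{X}{6} + \frac{X}{6} = \frac{X}{3}$)
$t{\left(x,s \right)} = -1 + 22 s$ ($t{\left(x,s \right)} = \frac{1}{3} \left(-3\right) + s 22 = -1 + 22 s$)
$\frac{t{\left(U,1362 \right)} - 3368658}{-3377423 + R} = \frac{\left(-1 + 22 \cdot 1362\right) - 3368658}{-3377423 - \frac{1}{2828345}} = \frac{\left(-1 + 29964\right) - 3368658}{- \frac{9552517454936}{2828345}} = \left(29963 - 3368658\right) \left(- \frac{2828345}{9552517454936}\right) = \left(-3338695\right) \left(- \frac{2828345}{9552517454936}\right) = \frac{9442981309775}{9552517454936}$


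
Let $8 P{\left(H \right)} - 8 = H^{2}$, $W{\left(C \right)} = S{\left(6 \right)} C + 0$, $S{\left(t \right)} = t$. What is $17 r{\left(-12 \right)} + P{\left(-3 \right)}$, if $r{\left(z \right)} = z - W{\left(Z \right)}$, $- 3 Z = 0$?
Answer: $- \frac{1615}{8} \approx -201.88$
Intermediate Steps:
$Z = 0$ ($Z = \left(- \frac{1}{3}\right) 0 = 0$)
$W{\left(C \right)} = 6 C$ ($W{\left(C \right)} = 6 C + 0 = 6 C$)
$P{\left(H \right)} = 1 + \frac{H^{2}}{8}$
$r{\left(z \right)} = z$ ($r{\left(z \right)} = z - 6 \cdot 0 = z - 0 = z + 0 = z$)
$17 r{\left(-12 \right)} + P{\left(-3 \right)} = 17 \left(-12\right) + \left(1 + \frac{\left(-3\right)^{2}}{8}\right) = -204 + \left(1 + \frac{1}{8} \cdot 9\right) = -204 + \left(1 + \frac{9}{8}\right) = -204 + \frac{17}{8} = - \frac{1615}{8}$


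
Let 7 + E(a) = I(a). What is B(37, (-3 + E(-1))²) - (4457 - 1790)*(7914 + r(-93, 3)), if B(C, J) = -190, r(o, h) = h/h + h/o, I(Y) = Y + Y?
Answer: -654391678/31 ≈ -2.1109e+7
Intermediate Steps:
I(Y) = 2*Y
r(o, h) = 1 + h/o
E(a) = -7 + 2*a
B(37, (-3 + E(-1))²) - (4457 - 1790)*(7914 + r(-93, 3)) = -190 - (4457 - 1790)*(7914 + (3 - 93)/(-93)) = -190 - 2667*(7914 - 1/93*(-90)) = -190 - 2667*(7914 + 30/31) = -190 - 2667*245364/31 = -190 - 1*654385788/31 = -190 - 654385788/31 = -654391678/31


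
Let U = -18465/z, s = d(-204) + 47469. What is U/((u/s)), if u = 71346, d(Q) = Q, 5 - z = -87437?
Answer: -12648525/90415028 ≈ -0.13989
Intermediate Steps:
z = 87442 (z = 5 - 1*(-87437) = 5 + 87437 = 87442)
s = 47265 (s = -204 + 47469 = 47265)
U = -18465/87442 ≈ -0.21117
U/((u/s)) = -18465/(87442*(71346/47265)) = -18465/(87442*(71346*(1/47265))) = -18465/(87442*1034/685) = -18465/87442*685/1034 = -12648525/90415028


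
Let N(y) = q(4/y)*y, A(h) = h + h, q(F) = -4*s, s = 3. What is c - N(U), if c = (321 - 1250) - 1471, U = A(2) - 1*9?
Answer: -2460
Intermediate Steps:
q(F) = -12 (q(F) = -4*3 = -12)
A(h) = 2*h
U = -5 (U = 2*2 - 1*9 = 4 - 9 = -5)
N(y) = -12*y
c = -2400 (c = -929 - 1471 = -2400)
c - N(U) = -2400 - (-12)*(-5) = -2400 - 1*60 = -2400 - 60 = -2460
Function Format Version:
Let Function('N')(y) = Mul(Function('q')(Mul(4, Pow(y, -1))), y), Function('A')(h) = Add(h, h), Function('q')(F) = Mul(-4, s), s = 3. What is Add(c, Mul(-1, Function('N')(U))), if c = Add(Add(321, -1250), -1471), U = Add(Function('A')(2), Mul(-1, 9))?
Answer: -2460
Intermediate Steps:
Function('q')(F) = -12 (Function('q')(F) = Mul(-4, 3) = -12)
Function('A')(h) = Mul(2, h)
U = -5 (U = Add(Mul(2, 2), Mul(-1, 9)) = Add(4, -9) = -5)
Function('N')(y) = Mul(-12, y)
c = -2400 (c = Add(-929, -1471) = -2400)
Add(c, Mul(-1, Function('N')(U))) = Add(-2400, Mul(-1, Mul(-12, -5))) = Add(-2400, Mul(-1, 60)) = Add(-2400, -60) = -2460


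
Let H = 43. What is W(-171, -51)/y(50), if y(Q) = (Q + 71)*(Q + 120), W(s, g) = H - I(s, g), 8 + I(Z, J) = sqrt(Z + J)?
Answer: 3/1210 - I*sqrt(222)/20570 ≈ 0.0024793 - 0.00072434*I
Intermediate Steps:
I(Z, J) = -8 + sqrt(J + Z) (I(Z, J) = -8 + sqrt(Z + J) = -8 + sqrt(J + Z))
W(s, g) = 51 - sqrt(g + s) (W(s, g) = 43 - (-8 + sqrt(g + s)) = 43 + (8 - sqrt(g + s)) = 51 - sqrt(g + s))
y(Q) = (71 + Q)*(120 + Q)
W(-171, -51)/y(50) = (51 - sqrt(-51 - 171))/(8520 + 50**2 + 191*50) = (51 - sqrt(-222))/(8520 + 2500 + 9550) = (51 - I*sqrt(222))/20570 = (51 - I*sqrt(222))*(1/20570) = 3/1210 - I*sqrt(222)/20570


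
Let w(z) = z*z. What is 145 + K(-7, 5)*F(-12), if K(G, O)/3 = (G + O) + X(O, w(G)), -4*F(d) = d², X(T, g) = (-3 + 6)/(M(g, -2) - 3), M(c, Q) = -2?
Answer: 2129/5 ≈ 425.80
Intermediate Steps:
w(z) = z²
X(T, g) = -⅗ (X(T, g) = (-3 + 6)/(-2 - 3) = 3/(-5) = 3*(-⅕) = -⅗)
F(d) = -d²/4
K(G, O) = -9/5 + 3*G + 3*O (K(G, O) = 3*((G + O) - ⅗) = 3*(-⅗ + G + O) = -9/5 + 3*G + 3*O)
145 + K(-7, 5)*F(-12) = 145 + (-9/5 + 3*(-7) + 3*5)*(-¼*(-12)²) = 145 + (-9/5 - 21 + 15)*(-¼*144) = 145 - 39/5*(-36) = 145 + 1404/5 = 2129/5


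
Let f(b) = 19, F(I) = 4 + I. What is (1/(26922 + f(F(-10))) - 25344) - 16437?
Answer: -1125621920/26941 ≈ -41781.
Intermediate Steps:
(1/(26922 + f(F(-10))) - 25344) - 16437 = (1/(26922 + 19) - 25344) - 16437 = (1/26941 - 25344) - 16437 = -682792703/26941 - 16437 = -1125621920/26941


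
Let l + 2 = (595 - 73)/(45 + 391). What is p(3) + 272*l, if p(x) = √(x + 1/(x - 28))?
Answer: -23800/109 + √74/5 ≈ -216.63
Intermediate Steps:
p(x) = √(x + 1/(-28 + x))
l = -175/218 (l = -2 + (595 - 73)/(45 + 391) = -2 + 522/436 = -2 + 522*(1/436) = -2 + 261/218 = -175/218 ≈ -0.80275)
p(3) + 272*l = √((1 + 3*(-28 + 3))/(-28 + 3)) + 272*(-175/218) = √((1 + 3*(-25))/(-25)) - 23800/109 = √(-(1 - 75)/25) - 23800/109 = √(-1/25*(-74)) - 23800/109 = √(74/25) - 23800/109 = √74/5 - 23800/109 = -23800/109 + √74/5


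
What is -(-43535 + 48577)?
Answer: -5042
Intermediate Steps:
-(-43535 + 48577) = -1*5042 = -5042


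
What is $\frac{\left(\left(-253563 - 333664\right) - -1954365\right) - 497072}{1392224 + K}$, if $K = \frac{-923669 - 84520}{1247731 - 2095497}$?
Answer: $\frac{737612372556}{1180281179773} \approx 0.62495$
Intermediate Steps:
$K = \frac{1008189}{847766}$ ($K = - \frac{1008189}{-847766} = \left(-1008189\right) \left(- \frac{1}{847766}\right) = \frac{1008189}{847766} \approx 1.1892$)
$\frac{\left(\left(-253563 - 333664\right) - -1954365\right) - 497072}{1392224 + K} = \frac{\left(\left(-253563 - 333664\right) - -1954365\right) - 497072}{1392224 + \frac{1008189}{847766}} = \frac{\left(\left(-253563 - 333664\right) + 1954365\right) - 497072}{\frac{1180281179773}{847766}} = \left(\left(-587227 + 1954365\right) - 497072\right) \frac{847766}{1180281179773} = \left(1367138 - 497072\right) \frac{847766}{1180281179773} = 870066 \cdot \frac{847766}{1180281179773} = \frac{737612372556}{1180281179773}$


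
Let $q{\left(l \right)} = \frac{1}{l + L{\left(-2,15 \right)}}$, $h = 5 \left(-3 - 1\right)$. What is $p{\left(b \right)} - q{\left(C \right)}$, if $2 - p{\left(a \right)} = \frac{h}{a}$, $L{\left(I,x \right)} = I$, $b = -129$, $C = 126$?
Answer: $\frac{29383}{15996} \approx 1.8369$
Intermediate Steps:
$h = -20$ ($h = 5 \left(-4\right) = -20$)
$p{\left(a \right)} = 2 + \frac{20}{a}$ ($p{\left(a \right)} = 2 - - \frac{20}{a} = 2 + \frac{20}{a}$)
$q{\left(l \right)} = \frac{1}{-2 + l}$ ($q{\left(l \right)} = \frac{1}{l - 2} = \frac{1}{-2 + l}$)
$p{\left(b \right)} - q{\left(C \right)} = \left(2 + \frac{20}{-129}\right) - \frac{1}{-2 + 126} = \left(2 + 20 \left(- \frac{1}{129}\right)\right) - \frac{1}{124} = \left(2 - \frac{20}{129}\right) - \frac{1}{124} = \frac{238}{129} - \frac{1}{124} = \frac{29383}{15996}$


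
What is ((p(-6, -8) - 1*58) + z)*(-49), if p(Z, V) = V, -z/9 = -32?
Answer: -10878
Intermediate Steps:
z = 288 (z = -9*(-32) = 288)
((p(-6, -8) - 1*58) + z)*(-49) = ((-8 - 1*58) + 288)*(-49) = ((-8 - 58) + 288)*(-49) = (-66 + 288)*(-49) = 222*(-49) = -10878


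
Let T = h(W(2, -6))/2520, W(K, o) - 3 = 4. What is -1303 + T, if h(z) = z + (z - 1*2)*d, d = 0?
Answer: -469079/360 ≈ -1303.0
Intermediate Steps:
W(K, o) = 7 (W(K, o) = 3 + 4 = 7)
h(z) = z (h(z) = z + (z - 1*2)*0 = z + (z - 2)*0 = z + (-2 + z)*0 = z + 0 = z)
T = 1/360 (T = 7/2520 = 7*(1/2520) = 1/360 ≈ 0.0027778)
-1303 + T = -1303 + 1/360 = -469079/360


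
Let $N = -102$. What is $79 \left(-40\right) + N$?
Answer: $-3262$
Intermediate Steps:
$79 \left(-40\right) + N = 79 \left(-40\right) - 102 = -3160 - 102 = -3262$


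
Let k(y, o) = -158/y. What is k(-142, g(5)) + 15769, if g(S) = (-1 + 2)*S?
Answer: 1119678/71 ≈ 15770.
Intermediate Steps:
g(S) = S (g(S) = 1*S = S)
k(-142, g(5)) + 15769 = -158/(-142) + 15769 = -158*(-1/142) + 15769 = 79/71 + 15769 = 1119678/71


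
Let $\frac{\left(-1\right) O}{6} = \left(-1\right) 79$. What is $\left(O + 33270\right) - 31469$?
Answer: $2275$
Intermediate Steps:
$O = 474$ ($O = - 6 \left(\left(-1\right) 79\right) = \left(-6\right) \left(-79\right) = 474$)
$\left(O + 33270\right) - 31469 = \left(474 + 33270\right) - 31469 = 33744 - 31469 = 2275$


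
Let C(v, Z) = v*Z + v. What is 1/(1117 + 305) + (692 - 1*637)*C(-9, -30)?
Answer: 20412811/1422 ≈ 14355.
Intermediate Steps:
C(v, Z) = v + Z*v (C(v, Z) = Z*v + v = v + Z*v)
1/(1117 + 305) + (692 - 1*637)*C(-9, -30) = 1/(1117 + 305) + (692 - 1*637)*(-9*(1 - 30)) = 1/1422 + (692 - 637)*(-9*(-29)) = 1/1422 + 55*261 = 1/1422 + 14355 = 20412811/1422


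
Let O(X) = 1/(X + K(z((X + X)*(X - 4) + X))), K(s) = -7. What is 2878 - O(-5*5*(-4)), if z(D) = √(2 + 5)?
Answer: 267653/93 ≈ 2878.0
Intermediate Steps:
z(D) = √7
O(X) = 1/(-7 + X) (O(X) = 1/(X - 7) = 1/(-7 + X))
2878 - O(-5*5*(-4)) = 2878 - 1/(-7 - 5*5*(-4)) = 2878 - 1/(-7 - 25*(-4)) = 2878 - 1/(-7 + 100) = 2878 - 1/93 = 267653/93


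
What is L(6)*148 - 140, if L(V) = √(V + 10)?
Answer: 452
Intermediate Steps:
L(V) = √(10 + V)
L(6)*148 - 140 = √(10 + 6)*148 - 140 = √16*148 - 140 = 4*148 - 140 = 592 - 140 = 452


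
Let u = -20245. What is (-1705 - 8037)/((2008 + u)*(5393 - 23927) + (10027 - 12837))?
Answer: -4871/169000874 ≈ -2.8822e-5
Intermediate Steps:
(-1705 - 8037)/((2008 + u)*(5393 - 23927) + (10027 - 12837)) = (-1705 - 8037)/((2008 - 20245)*(5393 - 23927) + (10027 - 12837)) = -9742/(-18237*(-18534) - 2810) = -9742/(338004558 - 2810) = -9742/338001748 = -9742*1/338001748 = -4871/169000874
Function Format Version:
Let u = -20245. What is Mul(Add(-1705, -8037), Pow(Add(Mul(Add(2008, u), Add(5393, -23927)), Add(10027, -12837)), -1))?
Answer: Rational(-4871, 169000874) ≈ -2.8822e-5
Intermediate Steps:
Mul(Add(-1705, -8037), Pow(Add(Mul(Add(2008, u), Add(5393, -23927)), Add(10027, -12837)), -1)) = Mul(Add(-1705, -8037), Pow(Add(Mul(Add(2008, -20245), Add(5393, -23927)), Add(10027, -12837)), -1)) = Mul(-9742, Pow(Add(Mul(-18237, -18534), -2810), -1)) = Mul(-9742, Pow(Add(338004558, -2810), -1)) = Mul(-9742, Pow(338001748, -1)) = Mul(-9742, Rational(1, 338001748)) = Rational(-4871, 169000874)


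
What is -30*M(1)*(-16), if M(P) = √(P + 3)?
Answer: 960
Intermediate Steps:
M(P) = √(3 + P)
-30*M(1)*(-16) = -30*√(3 + 1)*(-16) = -30*√4*(-16) = -30*2*(-16) = -60*(-16) = 960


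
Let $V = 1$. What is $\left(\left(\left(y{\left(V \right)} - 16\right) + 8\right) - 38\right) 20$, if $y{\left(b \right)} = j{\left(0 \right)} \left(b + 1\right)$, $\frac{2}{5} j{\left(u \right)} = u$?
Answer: $-920$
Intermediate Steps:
$j{\left(u \right)} = \frac{5 u}{2}$
$y{\left(b \right)} = 0$ ($y{\left(b \right)} = \frac{5}{2} \cdot 0 \left(b + 1\right) = 0 \left(1 + b\right) = 0$)
$\left(\left(\left(y{\left(V \right)} - 16\right) + 8\right) - 38\right) 20 = \left(\left(\left(0 - 16\right) + 8\right) - 38\right) 20 = \left(\left(-16 + 8\right) - 38\right) 20 = \left(-8 - 38\right) 20 = \left(-46\right) 20 = -920$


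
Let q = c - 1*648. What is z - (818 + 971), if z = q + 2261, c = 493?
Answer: 317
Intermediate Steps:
q = -155 (q = 493 - 1*648 = 493 - 648 = -155)
z = 2106 (z = -155 + 2261 = 2106)
z - (818 + 971) = 2106 - (818 + 971) = 2106 - 1*1789 = 2106 - 1789 = 317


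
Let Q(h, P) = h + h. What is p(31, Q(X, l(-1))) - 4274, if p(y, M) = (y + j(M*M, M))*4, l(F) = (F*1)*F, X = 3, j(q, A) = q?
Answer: -4006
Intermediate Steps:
l(F) = F² (l(F) = F*F = F²)
Q(h, P) = 2*h
p(y, M) = 4*y + 4*M² (p(y, M) = (y + M*M)*4 = (y + M²)*4 = 4*y + 4*M²)
p(31, Q(X, l(-1))) - 4274 = (4*31 + 4*(2*3)²) - 4274 = (124 + 4*6²) - 4274 = (124 + 4*36) - 4274 = (124 + 144) - 4274 = 268 - 4274 = -4006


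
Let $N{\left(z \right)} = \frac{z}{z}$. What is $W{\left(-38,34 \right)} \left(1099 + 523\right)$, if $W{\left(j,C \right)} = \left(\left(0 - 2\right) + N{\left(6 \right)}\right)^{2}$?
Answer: $1622$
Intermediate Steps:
$N{\left(z \right)} = 1$
$W{\left(j,C \right)} = 1$ ($W{\left(j,C \right)} = \left(\left(0 - 2\right) + 1\right)^{2} = \left(-2 + 1\right)^{2} = \left(-1\right)^{2} = 1$)
$W{\left(-38,34 \right)} \left(1099 + 523\right) = 1 \left(1099 + 523\right) = 1 \cdot 1622 = 1622$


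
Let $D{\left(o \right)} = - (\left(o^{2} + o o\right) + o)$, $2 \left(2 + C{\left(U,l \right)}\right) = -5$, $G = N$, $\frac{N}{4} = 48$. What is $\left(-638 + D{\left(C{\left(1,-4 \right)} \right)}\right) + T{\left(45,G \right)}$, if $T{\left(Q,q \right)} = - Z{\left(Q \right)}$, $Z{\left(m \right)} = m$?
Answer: $-719$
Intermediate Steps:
$N = 192$ ($N = 4 \cdot 48 = 192$)
$G = 192$
$C{\left(U,l \right)} = - \frac{9}{2}$ ($C{\left(U,l \right)} = -2 + \frac{1}{2} \left(-5\right) = -2 - \frac{5}{2} = - \frac{9}{2}$)
$T{\left(Q,q \right)} = - Q$
$D{\left(o \right)} = - o - 2 o^{2}$ ($D{\left(o \right)} = - (\left(o^{2} + o^{2}\right) + o) = - (2 o^{2} + o) = - (o + 2 o^{2}) = - o - 2 o^{2}$)
$\left(-638 + D{\left(C{\left(1,-4 \right)} \right)}\right) + T{\left(45,G \right)} = \left(-638 - - \frac{9 \left(1 + 2 \left(- \frac{9}{2}\right)\right)}{2}\right) - 45 = \left(-638 - - \frac{9 \left(1 - 9\right)}{2}\right) - 45 = \left(-638 - \left(- \frac{9}{2}\right) \left(-8\right)\right) - 45 = \left(-638 - 36\right) - 45 = -674 - 45 = -719$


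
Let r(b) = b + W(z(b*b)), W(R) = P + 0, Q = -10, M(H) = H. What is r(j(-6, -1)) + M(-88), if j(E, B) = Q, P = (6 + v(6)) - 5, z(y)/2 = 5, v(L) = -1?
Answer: -98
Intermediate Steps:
z(y) = 10 (z(y) = 2*5 = 10)
P = 0 (P = (6 - 1) - 5 = 5 - 5 = 0)
j(E, B) = -10
W(R) = 0 (W(R) = 0 + 0 = 0)
r(b) = b (r(b) = b + 0 = b)
r(j(-6, -1)) + M(-88) = -10 - 88 = -98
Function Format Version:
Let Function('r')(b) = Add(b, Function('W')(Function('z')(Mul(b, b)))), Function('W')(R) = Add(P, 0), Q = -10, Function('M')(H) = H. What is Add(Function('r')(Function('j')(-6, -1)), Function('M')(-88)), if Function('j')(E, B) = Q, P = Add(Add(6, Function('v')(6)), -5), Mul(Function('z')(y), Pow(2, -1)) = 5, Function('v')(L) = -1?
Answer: -98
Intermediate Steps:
Function('z')(y) = 10 (Function('z')(y) = Mul(2, 5) = 10)
P = 0 (P = Add(Add(6, -1), -5) = Add(5, -5) = 0)
Function('j')(E, B) = -10
Function('W')(R) = 0 (Function('W')(R) = Add(0, 0) = 0)
Function('r')(b) = b (Function('r')(b) = Add(b, 0) = b)
Add(Function('r')(Function('j')(-6, -1)), Function('M')(-88)) = Add(-10, -88) = -98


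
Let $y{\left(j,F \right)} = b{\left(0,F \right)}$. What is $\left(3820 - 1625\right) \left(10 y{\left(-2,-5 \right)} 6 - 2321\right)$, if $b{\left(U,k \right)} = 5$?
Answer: $-4436095$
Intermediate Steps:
$y{\left(j,F \right)} = 5$
$\left(3820 - 1625\right) \left(10 y{\left(-2,-5 \right)} 6 - 2321\right) = \left(3820 - 1625\right) \left(10 \cdot 5 \cdot 6 - 2321\right) = 2195 \left(50 \cdot 6 - 2321\right) = 2195 \left(300 - 2321\right) = 2195 \left(-2021\right) = -4436095$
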